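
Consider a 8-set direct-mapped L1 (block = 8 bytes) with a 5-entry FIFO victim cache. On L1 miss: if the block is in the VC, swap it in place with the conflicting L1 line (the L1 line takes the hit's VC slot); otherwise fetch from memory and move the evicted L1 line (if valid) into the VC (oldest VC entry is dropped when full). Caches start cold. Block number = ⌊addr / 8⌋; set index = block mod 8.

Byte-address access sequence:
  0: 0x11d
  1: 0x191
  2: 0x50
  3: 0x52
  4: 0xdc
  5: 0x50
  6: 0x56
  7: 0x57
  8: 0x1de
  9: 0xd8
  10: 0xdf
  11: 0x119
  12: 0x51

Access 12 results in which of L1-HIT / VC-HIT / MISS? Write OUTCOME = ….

OUTCOME = L1-HIT

  [0] addr=0x11d blk=35 s=3: MISS | VC []
  [1] addr=0x191 blk=50 s=2: MISS | VC []
  [2] addr=0x50 blk=10 s=2: MISS | VC [50]
  [3] addr=0x52 blk=10 s=2: L1-HIT | VC [50]
  [4] addr=0xdc blk=27 s=3: MISS | VC [50, 35]
  [5] addr=0x50 blk=10 s=2: L1-HIT | VC [50, 35]
  [6] addr=0x56 blk=10 s=2: L1-HIT | VC [50, 35]
  [7] addr=0x57 blk=10 s=2: L1-HIT | VC [50, 35]
  [8] addr=0x1de blk=59 s=3: MISS | VC [50, 35, 27]
  [9] addr=0xd8 blk=27 s=3: VC-HIT | VC [50, 35, 59]
  [10] addr=0xdf blk=27 s=3: L1-HIT | VC [50, 35, 59]
  [11] addr=0x119 blk=35 s=3: VC-HIT | VC [50, 27, 59]
  [12] addr=0x51 blk=10 s=2: L1-HIT | VC [50, 27, 59]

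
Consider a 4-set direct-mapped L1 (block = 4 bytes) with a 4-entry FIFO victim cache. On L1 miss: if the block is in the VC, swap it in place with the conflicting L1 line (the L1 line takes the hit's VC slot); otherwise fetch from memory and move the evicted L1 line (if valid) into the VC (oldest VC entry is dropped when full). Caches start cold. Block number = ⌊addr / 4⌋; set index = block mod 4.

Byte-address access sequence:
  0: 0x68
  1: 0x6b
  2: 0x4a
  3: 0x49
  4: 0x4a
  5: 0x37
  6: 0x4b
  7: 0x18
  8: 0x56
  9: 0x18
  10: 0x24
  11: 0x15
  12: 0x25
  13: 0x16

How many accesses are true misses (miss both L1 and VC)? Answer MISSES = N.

  [0] addr=0x68 blk=26 s=2: MISS | VC []
  [1] addr=0x6b blk=26 s=2: L1-HIT | VC []
  [2] addr=0x4a blk=18 s=2: MISS | VC [26]
  [3] addr=0x49 blk=18 s=2: L1-HIT | VC [26]
  [4] addr=0x4a blk=18 s=2: L1-HIT | VC [26]
  [5] addr=0x37 blk=13 s=1: MISS | VC [26]
  [6] addr=0x4b blk=18 s=2: L1-HIT | VC [26]
  [7] addr=0x18 blk=6 s=2: MISS | VC [26, 18]
  [8] addr=0x56 blk=21 s=1: MISS | VC [26, 18, 13]
  [9] addr=0x18 blk=6 s=2: L1-HIT | VC [26, 18, 13]
  [10] addr=0x24 blk=9 s=1: MISS | VC [26, 18, 13, 21]
  [11] addr=0x15 blk=5 s=1: MISS | VC [18, 13, 21, 9]
  [12] addr=0x25 blk=9 s=1: VC-HIT | VC [18, 13, 21, 5]
  [13] addr=0x16 blk=5 s=1: VC-HIT | VC [18, 13, 21, 9]

MISSES = 7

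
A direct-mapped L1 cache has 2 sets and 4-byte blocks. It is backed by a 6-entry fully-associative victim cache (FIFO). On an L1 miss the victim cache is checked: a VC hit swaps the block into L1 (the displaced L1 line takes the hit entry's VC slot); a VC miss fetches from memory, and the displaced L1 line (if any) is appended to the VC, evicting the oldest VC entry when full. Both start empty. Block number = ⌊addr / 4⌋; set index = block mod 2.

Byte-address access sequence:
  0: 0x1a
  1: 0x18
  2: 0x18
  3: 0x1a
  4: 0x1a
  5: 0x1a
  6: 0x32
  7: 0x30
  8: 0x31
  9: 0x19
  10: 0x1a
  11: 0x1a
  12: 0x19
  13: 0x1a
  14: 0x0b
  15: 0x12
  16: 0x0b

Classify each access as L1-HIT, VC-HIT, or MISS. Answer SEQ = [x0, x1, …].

SEQ = [MISS, L1-HIT, L1-HIT, L1-HIT, L1-HIT, L1-HIT, MISS, L1-HIT, L1-HIT, VC-HIT, L1-HIT, L1-HIT, L1-HIT, L1-HIT, MISS, MISS, VC-HIT]

0: 0x1a (blk 6, set 0) → MISS  vc=[]
1: 0x18 (blk 6, set 0) → L1-HIT  vc=[]
2: 0x18 (blk 6, set 0) → L1-HIT  vc=[]
3: 0x1a (blk 6, set 0) → L1-HIT  vc=[]
4: 0x1a (blk 6, set 0) → L1-HIT  vc=[]
5: 0x1a (blk 6, set 0) → L1-HIT  vc=[]
6: 0x32 (blk 12, set 0) → MISS  vc=[6]
7: 0x30 (blk 12, set 0) → L1-HIT  vc=[6]
8: 0x31 (blk 12, set 0) → L1-HIT  vc=[6]
9: 0x19 (blk 6, set 0) → VC-HIT  vc=[12]
10: 0x1a (blk 6, set 0) → L1-HIT  vc=[12]
11: 0x1a (blk 6, set 0) → L1-HIT  vc=[12]
12: 0x19 (blk 6, set 0) → L1-HIT  vc=[12]
13: 0x1a (blk 6, set 0) → L1-HIT  vc=[12]
14: 0xb (blk 2, set 0) → MISS  vc=[12, 6]
15: 0x12 (blk 4, set 0) → MISS  vc=[12, 6, 2]
16: 0xb (blk 2, set 0) → VC-HIT  vc=[12, 6, 4]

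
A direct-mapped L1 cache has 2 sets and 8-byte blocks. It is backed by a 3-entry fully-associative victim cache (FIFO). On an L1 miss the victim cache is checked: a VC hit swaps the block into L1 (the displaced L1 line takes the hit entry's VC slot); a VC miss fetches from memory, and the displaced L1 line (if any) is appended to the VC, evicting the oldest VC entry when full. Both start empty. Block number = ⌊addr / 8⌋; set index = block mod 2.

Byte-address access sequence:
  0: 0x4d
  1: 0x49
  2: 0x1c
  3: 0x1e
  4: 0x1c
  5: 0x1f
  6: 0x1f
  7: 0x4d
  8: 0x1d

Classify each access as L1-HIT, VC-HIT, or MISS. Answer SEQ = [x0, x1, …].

  [0] addr=0x4d blk=9 s=1: MISS | VC []
  [1] addr=0x49 blk=9 s=1: L1-HIT | VC []
  [2] addr=0x1c blk=3 s=1: MISS | VC [9]
  [3] addr=0x1e blk=3 s=1: L1-HIT | VC [9]
  [4] addr=0x1c blk=3 s=1: L1-HIT | VC [9]
  [5] addr=0x1f blk=3 s=1: L1-HIT | VC [9]
  [6] addr=0x1f blk=3 s=1: L1-HIT | VC [9]
  [7] addr=0x4d blk=9 s=1: VC-HIT | VC [3]
  [8] addr=0x1d blk=3 s=1: VC-HIT | VC [9]

SEQ = [MISS, L1-HIT, MISS, L1-HIT, L1-HIT, L1-HIT, L1-HIT, VC-HIT, VC-HIT]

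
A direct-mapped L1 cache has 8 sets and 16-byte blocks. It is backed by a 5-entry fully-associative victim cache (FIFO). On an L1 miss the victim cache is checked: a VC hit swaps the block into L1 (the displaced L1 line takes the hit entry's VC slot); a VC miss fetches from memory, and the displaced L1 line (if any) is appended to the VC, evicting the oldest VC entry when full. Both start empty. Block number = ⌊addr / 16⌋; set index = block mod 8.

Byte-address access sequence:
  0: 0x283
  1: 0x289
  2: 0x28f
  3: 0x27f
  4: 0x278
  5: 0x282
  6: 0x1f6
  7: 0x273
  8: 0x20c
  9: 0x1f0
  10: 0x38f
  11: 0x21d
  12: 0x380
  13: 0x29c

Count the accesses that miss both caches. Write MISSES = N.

0: 0x283 (blk 40, set 0) → MISS  vc=[]
1: 0x289 (blk 40, set 0) → L1-HIT  vc=[]
2: 0x28f (blk 40, set 0) → L1-HIT  vc=[]
3: 0x27f (blk 39, set 7) → MISS  vc=[]
4: 0x278 (blk 39, set 7) → L1-HIT  vc=[]
5: 0x282 (blk 40, set 0) → L1-HIT  vc=[]
6: 0x1f6 (blk 31, set 7) → MISS  vc=[39]
7: 0x273 (blk 39, set 7) → VC-HIT  vc=[31]
8: 0x20c (blk 32, set 0) → MISS  vc=[31, 40]
9: 0x1f0 (blk 31, set 7) → VC-HIT  vc=[39, 40]
10: 0x38f (blk 56, set 0) → MISS  vc=[39, 40, 32]
11: 0x21d (blk 33, set 1) → MISS  vc=[39, 40, 32]
12: 0x380 (blk 56, set 0) → L1-HIT  vc=[39, 40, 32]
13: 0x29c (blk 41, set 1) → MISS  vc=[39, 40, 32, 33]

MISSES = 7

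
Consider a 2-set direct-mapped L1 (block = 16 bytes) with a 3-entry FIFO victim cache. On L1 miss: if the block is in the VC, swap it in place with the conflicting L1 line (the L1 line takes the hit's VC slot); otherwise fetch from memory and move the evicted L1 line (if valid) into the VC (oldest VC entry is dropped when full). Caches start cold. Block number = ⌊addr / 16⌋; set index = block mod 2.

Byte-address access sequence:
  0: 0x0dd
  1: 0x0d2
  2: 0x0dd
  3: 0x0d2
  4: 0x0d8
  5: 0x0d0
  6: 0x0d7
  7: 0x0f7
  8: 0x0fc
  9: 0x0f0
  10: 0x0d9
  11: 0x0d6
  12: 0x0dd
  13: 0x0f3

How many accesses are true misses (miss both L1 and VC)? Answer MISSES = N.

  [0] addr=0xdd blk=13 s=1: MISS | VC []
  [1] addr=0xd2 blk=13 s=1: L1-HIT | VC []
  [2] addr=0xdd blk=13 s=1: L1-HIT | VC []
  [3] addr=0xd2 blk=13 s=1: L1-HIT | VC []
  [4] addr=0xd8 blk=13 s=1: L1-HIT | VC []
  [5] addr=0xd0 blk=13 s=1: L1-HIT | VC []
  [6] addr=0xd7 blk=13 s=1: L1-HIT | VC []
  [7] addr=0xf7 blk=15 s=1: MISS | VC [13]
  [8] addr=0xfc blk=15 s=1: L1-HIT | VC [13]
  [9] addr=0xf0 blk=15 s=1: L1-HIT | VC [13]
  [10] addr=0xd9 blk=13 s=1: VC-HIT | VC [15]
  [11] addr=0xd6 blk=13 s=1: L1-HIT | VC [15]
  [12] addr=0xdd blk=13 s=1: L1-HIT | VC [15]
  [13] addr=0xf3 blk=15 s=1: VC-HIT | VC [13]

MISSES = 2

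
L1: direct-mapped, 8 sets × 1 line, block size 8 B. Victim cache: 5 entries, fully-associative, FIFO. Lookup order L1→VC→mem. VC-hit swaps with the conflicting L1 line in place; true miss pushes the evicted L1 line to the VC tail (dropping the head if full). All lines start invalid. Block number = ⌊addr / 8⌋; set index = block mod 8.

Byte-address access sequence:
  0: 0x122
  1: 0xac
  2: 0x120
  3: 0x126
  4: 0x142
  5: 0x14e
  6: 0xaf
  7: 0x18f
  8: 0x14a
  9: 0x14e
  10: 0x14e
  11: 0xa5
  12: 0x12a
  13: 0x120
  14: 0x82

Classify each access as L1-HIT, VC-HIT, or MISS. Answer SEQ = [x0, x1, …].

0: 0x122 (blk 36, set 4) → MISS  vc=[]
1: 0xac (blk 21, set 5) → MISS  vc=[]
2: 0x120 (blk 36, set 4) → L1-HIT  vc=[]
3: 0x126 (blk 36, set 4) → L1-HIT  vc=[]
4: 0x142 (blk 40, set 0) → MISS  vc=[]
5: 0x14e (blk 41, set 1) → MISS  vc=[]
6: 0xaf (blk 21, set 5) → L1-HIT  vc=[]
7: 0x18f (blk 49, set 1) → MISS  vc=[41]
8: 0x14a (blk 41, set 1) → VC-HIT  vc=[49]
9: 0x14e (blk 41, set 1) → L1-HIT  vc=[49]
10: 0x14e (blk 41, set 1) → L1-HIT  vc=[49]
11: 0xa5 (blk 20, set 4) → MISS  vc=[49, 36]
12: 0x12a (blk 37, set 5) → MISS  vc=[49, 36, 21]
13: 0x120 (blk 36, set 4) → VC-HIT  vc=[49, 20, 21]
14: 0x82 (blk 16, set 0) → MISS  vc=[49, 20, 21, 40]

SEQ = [MISS, MISS, L1-HIT, L1-HIT, MISS, MISS, L1-HIT, MISS, VC-HIT, L1-HIT, L1-HIT, MISS, MISS, VC-HIT, MISS]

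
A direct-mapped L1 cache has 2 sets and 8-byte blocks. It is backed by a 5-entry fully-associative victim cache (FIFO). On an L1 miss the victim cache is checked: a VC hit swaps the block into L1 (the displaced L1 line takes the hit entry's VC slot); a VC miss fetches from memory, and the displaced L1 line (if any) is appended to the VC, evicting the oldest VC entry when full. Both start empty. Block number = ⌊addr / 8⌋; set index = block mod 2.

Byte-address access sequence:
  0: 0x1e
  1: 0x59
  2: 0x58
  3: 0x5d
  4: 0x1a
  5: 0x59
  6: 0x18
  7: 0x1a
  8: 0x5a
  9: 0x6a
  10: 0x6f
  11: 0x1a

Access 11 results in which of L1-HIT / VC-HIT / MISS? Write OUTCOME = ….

OUTCOME = VC-HIT

0: 0x1e (blk 3, set 1) → MISS  vc=[]
1: 0x59 (blk 11, set 1) → MISS  vc=[3]
2: 0x58 (blk 11, set 1) → L1-HIT  vc=[3]
3: 0x5d (blk 11, set 1) → L1-HIT  vc=[3]
4: 0x1a (blk 3, set 1) → VC-HIT  vc=[11]
5: 0x59 (blk 11, set 1) → VC-HIT  vc=[3]
6: 0x18 (blk 3, set 1) → VC-HIT  vc=[11]
7: 0x1a (blk 3, set 1) → L1-HIT  vc=[11]
8: 0x5a (blk 11, set 1) → VC-HIT  vc=[3]
9: 0x6a (blk 13, set 1) → MISS  vc=[3, 11]
10: 0x6f (blk 13, set 1) → L1-HIT  vc=[3, 11]
11: 0x1a (blk 3, set 1) → VC-HIT  vc=[13, 11]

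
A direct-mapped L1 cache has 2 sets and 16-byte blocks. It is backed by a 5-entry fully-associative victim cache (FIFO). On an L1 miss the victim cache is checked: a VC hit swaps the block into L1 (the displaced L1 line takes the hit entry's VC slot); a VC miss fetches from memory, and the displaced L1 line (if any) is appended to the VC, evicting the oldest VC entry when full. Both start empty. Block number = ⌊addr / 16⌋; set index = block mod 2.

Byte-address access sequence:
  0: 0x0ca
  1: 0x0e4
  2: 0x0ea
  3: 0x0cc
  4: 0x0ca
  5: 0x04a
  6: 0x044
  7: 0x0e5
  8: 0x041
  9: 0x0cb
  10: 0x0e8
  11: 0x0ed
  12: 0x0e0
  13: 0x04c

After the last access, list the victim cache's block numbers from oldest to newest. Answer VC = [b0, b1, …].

  [0] addr=0xca blk=12 s=0: MISS | VC []
  [1] addr=0xe4 blk=14 s=0: MISS | VC [12]
  [2] addr=0xea blk=14 s=0: L1-HIT | VC [12]
  [3] addr=0xcc blk=12 s=0: VC-HIT | VC [14]
  [4] addr=0xca blk=12 s=0: L1-HIT | VC [14]
  [5] addr=0x4a blk=4 s=0: MISS | VC [14, 12]
  [6] addr=0x44 blk=4 s=0: L1-HIT | VC [14, 12]
  [7] addr=0xe5 blk=14 s=0: VC-HIT | VC [4, 12]
  [8] addr=0x41 blk=4 s=0: VC-HIT | VC [14, 12]
  [9] addr=0xcb blk=12 s=0: VC-HIT | VC [14, 4]
  [10] addr=0xe8 blk=14 s=0: VC-HIT | VC [12, 4]
  [11] addr=0xed blk=14 s=0: L1-HIT | VC [12, 4]
  [12] addr=0xe0 blk=14 s=0: L1-HIT | VC [12, 4]
  [13] addr=0x4c blk=4 s=0: VC-HIT | VC [12, 14]

VC = [12, 14]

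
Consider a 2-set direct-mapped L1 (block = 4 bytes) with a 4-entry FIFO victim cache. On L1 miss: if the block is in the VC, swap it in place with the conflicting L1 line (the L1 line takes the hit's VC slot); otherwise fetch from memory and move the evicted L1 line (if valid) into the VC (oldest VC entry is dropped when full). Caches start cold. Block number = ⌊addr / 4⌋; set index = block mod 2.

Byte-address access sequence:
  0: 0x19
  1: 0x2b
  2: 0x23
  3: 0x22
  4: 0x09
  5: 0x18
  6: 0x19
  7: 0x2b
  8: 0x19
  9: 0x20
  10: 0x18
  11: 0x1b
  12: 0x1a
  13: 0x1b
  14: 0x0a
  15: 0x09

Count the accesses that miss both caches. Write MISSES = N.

#0 0x19→b6/s0 MISS; vc=[]
#1 0x2b→b10/s0 MISS; vc=[6]
#2 0x23→b8/s0 MISS; vc=[6,10]
#3 0x22→b8/s0 L1-HIT; vc=[6,10]
#4 0x9→b2/s0 MISS; vc=[6,10,8]
#5 0x18→b6/s0 VC-HIT; vc=[2,10,8]
#6 0x19→b6/s0 L1-HIT; vc=[2,10,8]
#7 0x2b→b10/s0 VC-HIT; vc=[2,6,8]
#8 0x19→b6/s0 VC-HIT; vc=[2,10,8]
#9 0x20→b8/s0 VC-HIT; vc=[2,10,6]
#10 0x18→b6/s0 VC-HIT; vc=[2,10,8]
#11 0x1b→b6/s0 L1-HIT; vc=[2,10,8]
#12 0x1a→b6/s0 L1-HIT; vc=[2,10,8]
#13 0x1b→b6/s0 L1-HIT; vc=[2,10,8]
#14 0xa→b2/s0 VC-HIT; vc=[6,10,8]
#15 0x9→b2/s0 L1-HIT; vc=[6,10,8]

MISSES = 4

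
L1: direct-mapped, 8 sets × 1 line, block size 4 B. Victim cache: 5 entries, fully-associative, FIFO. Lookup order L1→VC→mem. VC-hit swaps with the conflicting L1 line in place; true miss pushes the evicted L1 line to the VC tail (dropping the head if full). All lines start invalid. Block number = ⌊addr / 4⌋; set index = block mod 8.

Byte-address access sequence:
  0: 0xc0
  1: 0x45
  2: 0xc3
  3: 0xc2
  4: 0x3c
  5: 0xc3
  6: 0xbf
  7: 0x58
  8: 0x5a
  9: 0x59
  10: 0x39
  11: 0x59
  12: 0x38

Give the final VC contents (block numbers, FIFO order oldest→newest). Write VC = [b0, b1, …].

VC = [15, 22]

  [0] addr=0xc0 blk=48 s=0: MISS | VC []
  [1] addr=0x45 blk=17 s=1: MISS | VC []
  [2] addr=0xc3 blk=48 s=0: L1-HIT | VC []
  [3] addr=0xc2 blk=48 s=0: L1-HIT | VC []
  [4] addr=0x3c blk=15 s=7: MISS | VC []
  [5] addr=0xc3 blk=48 s=0: L1-HIT | VC []
  [6] addr=0xbf blk=47 s=7: MISS | VC [15]
  [7] addr=0x58 blk=22 s=6: MISS | VC [15]
  [8] addr=0x5a blk=22 s=6: L1-HIT | VC [15]
  [9] addr=0x59 blk=22 s=6: L1-HIT | VC [15]
  [10] addr=0x39 blk=14 s=6: MISS | VC [15, 22]
  [11] addr=0x59 blk=22 s=6: VC-HIT | VC [15, 14]
  [12] addr=0x38 blk=14 s=6: VC-HIT | VC [15, 22]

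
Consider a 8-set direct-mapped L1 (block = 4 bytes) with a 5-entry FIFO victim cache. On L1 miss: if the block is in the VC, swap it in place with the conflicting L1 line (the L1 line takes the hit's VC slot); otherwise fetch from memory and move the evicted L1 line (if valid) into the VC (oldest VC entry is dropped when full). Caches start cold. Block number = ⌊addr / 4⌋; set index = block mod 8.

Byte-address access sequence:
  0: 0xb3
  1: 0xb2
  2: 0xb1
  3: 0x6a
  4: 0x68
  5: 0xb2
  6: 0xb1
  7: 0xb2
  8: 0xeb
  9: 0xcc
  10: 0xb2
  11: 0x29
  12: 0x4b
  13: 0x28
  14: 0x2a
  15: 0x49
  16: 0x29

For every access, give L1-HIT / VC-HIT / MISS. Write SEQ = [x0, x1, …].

  [0] addr=0xb3 blk=44 s=4: MISS | VC []
  [1] addr=0xb2 blk=44 s=4: L1-HIT | VC []
  [2] addr=0xb1 blk=44 s=4: L1-HIT | VC []
  [3] addr=0x6a blk=26 s=2: MISS | VC []
  [4] addr=0x68 blk=26 s=2: L1-HIT | VC []
  [5] addr=0xb2 blk=44 s=4: L1-HIT | VC []
  [6] addr=0xb1 blk=44 s=4: L1-HIT | VC []
  [7] addr=0xb2 blk=44 s=4: L1-HIT | VC []
  [8] addr=0xeb blk=58 s=2: MISS | VC [26]
  [9] addr=0xcc blk=51 s=3: MISS | VC [26]
  [10] addr=0xb2 blk=44 s=4: L1-HIT | VC [26]
  [11] addr=0x29 blk=10 s=2: MISS | VC [26, 58]
  [12] addr=0x4b blk=18 s=2: MISS | VC [26, 58, 10]
  [13] addr=0x28 blk=10 s=2: VC-HIT | VC [26, 58, 18]
  [14] addr=0x2a blk=10 s=2: L1-HIT | VC [26, 58, 18]
  [15] addr=0x49 blk=18 s=2: VC-HIT | VC [26, 58, 10]
  [16] addr=0x29 blk=10 s=2: VC-HIT | VC [26, 58, 18]

SEQ = [MISS, L1-HIT, L1-HIT, MISS, L1-HIT, L1-HIT, L1-HIT, L1-HIT, MISS, MISS, L1-HIT, MISS, MISS, VC-HIT, L1-HIT, VC-HIT, VC-HIT]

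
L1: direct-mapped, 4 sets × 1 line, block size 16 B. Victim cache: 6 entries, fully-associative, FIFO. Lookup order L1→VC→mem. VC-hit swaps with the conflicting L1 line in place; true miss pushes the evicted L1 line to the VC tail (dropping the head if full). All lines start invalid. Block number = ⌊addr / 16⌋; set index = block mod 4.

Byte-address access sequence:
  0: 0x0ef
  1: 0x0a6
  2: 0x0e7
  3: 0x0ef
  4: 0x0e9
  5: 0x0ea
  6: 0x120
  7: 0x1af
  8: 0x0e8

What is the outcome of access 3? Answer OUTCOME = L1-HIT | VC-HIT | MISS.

OUTCOME = L1-HIT

0: 0xef (blk 14, set 2) → MISS  vc=[]
1: 0xa6 (blk 10, set 2) → MISS  vc=[14]
2: 0xe7 (blk 14, set 2) → VC-HIT  vc=[10]
3: 0xef (blk 14, set 2) → L1-HIT  vc=[10]
4: 0xe9 (blk 14, set 2) → L1-HIT  vc=[10]
5: 0xea (blk 14, set 2) → L1-HIT  vc=[10]
6: 0x120 (blk 18, set 2) → MISS  vc=[10, 14]
7: 0x1af (blk 26, set 2) → MISS  vc=[10, 14, 18]
8: 0xe8 (blk 14, set 2) → VC-HIT  vc=[10, 26, 18]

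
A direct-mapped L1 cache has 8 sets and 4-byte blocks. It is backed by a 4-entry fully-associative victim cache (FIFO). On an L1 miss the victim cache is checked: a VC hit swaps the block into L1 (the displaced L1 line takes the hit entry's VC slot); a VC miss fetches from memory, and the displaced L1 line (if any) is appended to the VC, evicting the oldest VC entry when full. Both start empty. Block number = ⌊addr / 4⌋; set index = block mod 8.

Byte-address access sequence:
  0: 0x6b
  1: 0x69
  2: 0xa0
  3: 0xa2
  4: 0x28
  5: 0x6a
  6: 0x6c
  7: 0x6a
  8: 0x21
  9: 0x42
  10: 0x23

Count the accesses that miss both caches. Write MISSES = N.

MISSES = 6

0: 0x6b (blk 26, set 2) → MISS  vc=[]
1: 0x69 (blk 26, set 2) → L1-HIT  vc=[]
2: 0xa0 (blk 40, set 0) → MISS  vc=[]
3: 0xa2 (blk 40, set 0) → L1-HIT  vc=[]
4: 0x28 (blk 10, set 2) → MISS  vc=[26]
5: 0x6a (blk 26, set 2) → VC-HIT  vc=[10]
6: 0x6c (blk 27, set 3) → MISS  vc=[10]
7: 0x6a (blk 26, set 2) → L1-HIT  vc=[10]
8: 0x21 (blk 8, set 0) → MISS  vc=[10, 40]
9: 0x42 (blk 16, set 0) → MISS  vc=[10, 40, 8]
10: 0x23 (blk 8, set 0) → VC-HIT  vc=[10, 40, 16]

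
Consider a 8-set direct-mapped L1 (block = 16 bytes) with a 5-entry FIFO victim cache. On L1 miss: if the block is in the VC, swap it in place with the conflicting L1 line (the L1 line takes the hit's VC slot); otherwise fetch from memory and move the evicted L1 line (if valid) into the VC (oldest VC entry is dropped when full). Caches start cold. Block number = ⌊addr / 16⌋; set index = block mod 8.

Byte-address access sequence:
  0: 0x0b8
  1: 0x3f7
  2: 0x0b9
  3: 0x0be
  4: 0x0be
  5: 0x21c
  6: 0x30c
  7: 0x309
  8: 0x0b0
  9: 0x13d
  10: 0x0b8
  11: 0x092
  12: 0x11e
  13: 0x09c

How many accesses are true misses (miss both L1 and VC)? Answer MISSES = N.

MISSES = 7

0: 0xb8 (blk 11, set 3) → MISS  vc=[]
1: 0x3f7 (blk 63, set 7) → MISS  vc=[]
2: 0xb9 (blk 11, set 3) → L1-HIT  vc=[]
3: 0xbe (blk 11, set 3) → L1-HIT  vc=[]
4: 0xbe (blk 11, set 3) → L1-HIT  vc=[]
5: 0x21c (blk 33, set 1) → MISS  vc=[]
6: 0x30c (blk 48, set 0) → MISS  vc=[]
7: 0x309 (blk 48, set 0) → L1-HIT  vc=[]
8: 0xb0 (blk 11, set 3) → L1-HIT  vc=[]
9: 0x13d (blk 19, set 3) → MISS  vc=[11]
10: 0xb8 (blk 11, set 3) → VC-HIT  vc=[19]
11: 0x92 (blk 9, set 1) → MISS  vc=[19, 33]
12: 0x11e (blk 17, set 1) → MISS  vc=[19, 33, 9]
13: 0x9c (blk 9, set 1) → VC-HIT  vc=[19, 33, 17]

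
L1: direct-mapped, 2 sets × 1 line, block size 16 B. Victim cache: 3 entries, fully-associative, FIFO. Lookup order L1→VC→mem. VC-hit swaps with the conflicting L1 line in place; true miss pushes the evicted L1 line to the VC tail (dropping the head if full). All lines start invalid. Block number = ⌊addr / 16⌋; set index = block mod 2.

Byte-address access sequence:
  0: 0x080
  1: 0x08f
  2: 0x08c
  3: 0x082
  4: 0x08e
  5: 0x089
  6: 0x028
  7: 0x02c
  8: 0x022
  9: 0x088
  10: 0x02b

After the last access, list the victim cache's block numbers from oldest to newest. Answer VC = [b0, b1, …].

  [0] addr=0x80 blk=8 s=0: MISS | VC []
  [1] addr=0x8f blk=8 s=0: L1-HIT | VC []
  [2] addr=0x8c blk=8 s=0: L1-HIT | VC []
  [3] addr=0x82 blk=8 s=0: L1-HIT | VC []
  [4] addr=0x8e blk=8 s=0: L1-HIT | VC []
  [5] addr=0x89 blk=8 s=0: L1-HIT | VC []
  [6] addr=0x28 blk=2 s=0: MISS | VC [8]
  [7] addr=0x2c blk=2 s=0: L1-HIT | VC [8]
  [8] addr=0x22 blk=2 s=0: L1-HIT | VC [8]
  [9] addr=0x88 blk=8 s=0: VC-HIT | VC [2]
  [10] addr=0x2b blk=2 s=0: VC-HIT | VC [8]

VC = [8]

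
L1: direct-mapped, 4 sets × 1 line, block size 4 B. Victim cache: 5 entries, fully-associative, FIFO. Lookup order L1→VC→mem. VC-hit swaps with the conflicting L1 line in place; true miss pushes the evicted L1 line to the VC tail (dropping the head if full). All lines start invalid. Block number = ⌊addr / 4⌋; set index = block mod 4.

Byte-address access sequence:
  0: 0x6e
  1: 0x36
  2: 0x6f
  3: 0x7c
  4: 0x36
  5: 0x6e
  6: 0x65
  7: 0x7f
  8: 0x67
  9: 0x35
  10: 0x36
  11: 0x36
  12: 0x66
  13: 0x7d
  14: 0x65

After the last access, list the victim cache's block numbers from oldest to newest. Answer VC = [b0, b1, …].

#0 0x6e→b27/s3 MISS; vc=[]
#1 0x36→b13/s1 MISS; vc=[]
#2 0x6f→b27/s3 L1-HIT; vc=[]
#3 0x7c→b31/s3 MISS; vc=[27]
#4 0x36→b13/s1 L1-HIT; vc=[27]
#5 0x6e→b27/s3 VC-HIT; vc=[31]
#6 0x65→b25/s1 MISS; vc=[31,13]
#7 0x7f→b31/s3 VC-HIT; vc=[27,13]
#8 0x67→b25/s1 L1-HIT; vc=[27,13]
#9 0x35→b13/s1 VC-HIT; vc=[27,25]
#10 0x36→b13/s1 L1-HIT; vc=[27,25]
#11 0x36→b13/s1 L1-HIT; vc=[27,25]
#12 0x66→b25/s1 VC-HIT; vc=[27,13]
#13 0x7d→b31/s3 L1-HIT; vc=[27,13]
#14 0x65→b25/s1 L1-HIT; vc=[27,13]

VC = [27, 13]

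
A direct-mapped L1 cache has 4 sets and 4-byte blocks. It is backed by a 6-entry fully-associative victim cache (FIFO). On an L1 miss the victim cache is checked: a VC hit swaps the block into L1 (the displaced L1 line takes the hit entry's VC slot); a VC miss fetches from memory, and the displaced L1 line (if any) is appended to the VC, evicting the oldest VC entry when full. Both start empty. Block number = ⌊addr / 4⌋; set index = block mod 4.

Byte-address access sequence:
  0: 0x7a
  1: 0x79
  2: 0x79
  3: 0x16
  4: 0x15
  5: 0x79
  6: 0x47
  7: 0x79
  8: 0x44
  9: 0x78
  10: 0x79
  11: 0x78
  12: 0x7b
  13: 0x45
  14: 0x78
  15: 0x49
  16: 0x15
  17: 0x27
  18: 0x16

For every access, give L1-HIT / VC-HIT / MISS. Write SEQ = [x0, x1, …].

0: 0x7a (blk 30, set 2) → MISS  vc=[]
1: 0x79 (blk 30, set 2) → L1-HIT  vc=[]
2: 0x79 (blk 30, set 2) → L1-HIT  vc=[]
3: 0x16 (blk 5, set 1) → MISS  vc=[]
4: 0x15 (blk 5, set 1) → L1-HIT  vc=[]
5: 0x79 (blk 30, set 2) → L1-HIT  vc=[]
6: 0x47 (blk 17, set 1) → MISS  vc=[5]
7: 0x79 (blk 30, set 2) → L1-HIT  vc=[5]
8: 0x44 (blk 17, set 1) → L1-HIT  vc=[5]
9: 0x78 (blk 30, set 2) → L1-HIT  vc=[5]
10: 0x79 (blk 30, set 2) → L1-HIT  vc=[5]
11: 0x78 (blk 30, set 2) → L1-HIT  vc=[5]
12: 0x7b (blk 30, set 2) → L1-HIT  vc=[5]
13: 0x45 (blk 17, set 1) → L1-HIT  vc=[5]
14: 0x78 (blk 30, set 2) → L1-HIT  vc=[5]
15: 0x49 (blk 18, set 2) → MISS  vc=[5, 30]
16: 0x15 (blk 5, set 1) → VC-HIT  vc=[17, 30]
17: 0x27 (blk 9, set 1) → MISS  vc=[17, 30, 5]
18: 0x16 (blk 5, set 1) → VC-HIT  vc=[17, 30, 9]

SEQ = [MISS, L1-HIT, L1-HIT, MISS, L1-HIT, L1-HIT, MISS, L1-HIT, L1-HIT, L1-HIT, L1-HIT, L1-HIT, L1-HIT, L1-HIT, L1-HIT, MISS, VC-HIT, MISS, VC-HIT]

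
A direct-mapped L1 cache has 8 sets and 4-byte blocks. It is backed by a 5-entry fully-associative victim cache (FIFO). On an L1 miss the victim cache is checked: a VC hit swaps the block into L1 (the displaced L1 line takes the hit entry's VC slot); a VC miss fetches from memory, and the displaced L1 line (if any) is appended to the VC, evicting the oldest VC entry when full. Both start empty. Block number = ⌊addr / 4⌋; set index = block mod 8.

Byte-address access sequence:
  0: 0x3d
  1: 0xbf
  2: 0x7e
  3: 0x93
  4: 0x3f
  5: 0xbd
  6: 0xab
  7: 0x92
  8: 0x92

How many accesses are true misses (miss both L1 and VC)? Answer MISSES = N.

#0 0x3d→b15/s7 MISS; vc=[]
#1 0xbf→b47/s7 MISS; vc=[15]
#2 0x7e→b31/s7 MISS; vc=[15,47]
#3 0x93→b36/s4 MISS; vc=[15,47]
#4 0x3f→b15/s7 VC-HIT; vc=[31,47]
#5 0xbd→b47/s7 VC-HIT; vc=[31,15]
#6 0xab→b42/s2 MISS; vc=[31,15]
#7 0x92→b36/s4 L1-HIT; vc=[31,15]
#8 0x92→b36/s4 L1-HIT; vc=[31,15]

MISSES = 5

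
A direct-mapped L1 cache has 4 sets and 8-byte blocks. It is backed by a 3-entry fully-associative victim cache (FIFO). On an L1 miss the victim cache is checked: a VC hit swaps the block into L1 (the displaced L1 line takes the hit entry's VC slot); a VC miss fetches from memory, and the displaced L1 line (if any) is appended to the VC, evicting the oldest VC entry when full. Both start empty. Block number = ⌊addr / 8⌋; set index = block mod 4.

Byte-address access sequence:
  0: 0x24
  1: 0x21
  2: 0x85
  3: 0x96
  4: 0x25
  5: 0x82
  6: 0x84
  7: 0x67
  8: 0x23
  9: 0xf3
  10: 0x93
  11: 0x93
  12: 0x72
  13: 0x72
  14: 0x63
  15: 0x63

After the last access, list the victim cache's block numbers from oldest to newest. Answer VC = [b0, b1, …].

#0 0x24→b4/s0 MISS; vc=[]
#1 0x21→b4/s0 L1-HIT; vc=[]
#2 0x85→b16/s0 MISS; vc=[4]
#3 0x96→b18/s2 MISS; vc=[4]
#4 0x25→b4/s0 VC-HIT; vc=[16]
#5 0x82→b16/s0 VC-HIT; vc=[4]
#6 0x84→b16/s0 L1-HIT; vc=[4]
#7 0x67→b12/s0 MISS; vc=[4,16]
#8 0x23→b4/s0 VC-HIT; vc=[12,16]
#9 0xf3→b30/s2 MISS; vc=[12,16,18]
#10 0x93→b18/s2 VC-HIT; vc=[12,16,30]
#11 0x93→b18/s2 L1-HIT; vc=[12,16,30]
#12 0x72→b14/s2 MISS; vc=[16,30,18]
#13 0x72→b14/s2 L1-HIT; vc=[16,30,18]
#14 0x63→b12/s0 MISS; vc=[30,18,4]
#15 0x63→b12/s0 L1-HIT; vc=[30,18,4]

VC = [30, 18, 4]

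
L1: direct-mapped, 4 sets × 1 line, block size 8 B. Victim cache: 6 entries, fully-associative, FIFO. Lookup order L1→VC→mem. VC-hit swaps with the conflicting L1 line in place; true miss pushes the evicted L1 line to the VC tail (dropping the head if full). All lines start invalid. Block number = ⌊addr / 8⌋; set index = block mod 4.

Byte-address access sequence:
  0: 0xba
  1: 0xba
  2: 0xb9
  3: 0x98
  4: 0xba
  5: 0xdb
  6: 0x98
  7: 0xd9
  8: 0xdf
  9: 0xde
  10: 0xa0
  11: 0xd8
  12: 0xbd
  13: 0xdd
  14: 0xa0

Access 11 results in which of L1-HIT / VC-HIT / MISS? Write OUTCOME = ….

OUTCOME = L1-HIT

  [0] addr=0xba blk=23 s=3: MISS | VC []
  [1] addr=0xba blk=23 s=3: L1-HIT | VC []
  [2] addr=0xb9 blk=23 s=3: L1-HIT | VC []
  [3] addr=0x98 blk=19 s=3: MISS | VC [23]
  [4] addr=0xba blk=23 s=3: VC-HIT | VC [19]
  [5] addr=0xdb blk=27 s=3: MISS | VC [19, 23]
  [6] addr=0x98 blk=19 s=3: VC-HIT | VC [27, 23]
  [7] addr=0xd9 blk=27 s=3: VC-HIT | VC [19, 23]
  [8] addr=0xdf blk=27 s=3: L1-HIT | VC [19, 23]
  [9] addr=0xde blk=27 s=3: L1-HIT | VC [19, 23]
  [10] addr=0xa0 blk=20 s=0: MISS | VC [19, 23]
  [11] addr=0xd8 blk=27 s=3: L1-HIT | VC [19, 23]
  [12] addr=0xbd blk=23 s=3: VC-HIT | VC [19, 27]
  [13] addr=0xdd blk=27 s=3: VC-HIT | VC [19, 23]
  [14] addr=0xa0 blk=20 s=0: L1-HIT | VC [19, 23]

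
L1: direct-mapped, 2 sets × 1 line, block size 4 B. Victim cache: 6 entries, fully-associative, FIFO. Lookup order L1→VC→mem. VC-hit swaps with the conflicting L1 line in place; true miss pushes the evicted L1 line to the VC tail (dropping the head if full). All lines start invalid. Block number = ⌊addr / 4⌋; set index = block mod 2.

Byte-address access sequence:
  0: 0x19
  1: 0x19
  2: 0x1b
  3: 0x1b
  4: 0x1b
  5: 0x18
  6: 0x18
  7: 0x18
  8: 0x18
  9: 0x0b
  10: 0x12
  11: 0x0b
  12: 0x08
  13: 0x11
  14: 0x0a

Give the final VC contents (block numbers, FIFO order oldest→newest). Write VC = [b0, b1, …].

VC = [6, 4]

  [0] addr=0x19 blk=6 s=0: MISS | VC []
  [1] addr=0x19 blk=6 s=0: L1-HIT | VC []
  [2] addr=0x1b blk=6 s=0: L1-HIT | VC []
  [3] addr=0x1b blk=6 s=0: L1-HIT | VC []
  [4] addr=0x1b blk=6 s=0: L1-HIT | VC []
  [5] addr=0x18 blk=6 s=0: L1-HIT | VC []
  [6] addr=0x18 blk=6 s=0: L1-HIT | VC []
  [7] addr=0x18 blk=6 s=0: L1-HIT | VC []
  [8] addr=0x18 blk=6 s=0: L1-HIT | VC []
  [9] addr=0xb blk=2 s=0: MISS | VC [6]
  [10] addr=0x12 blk=4 s=0: MISS | VC [6, 2]
  [11] addr=0xb blk=2 s=0: VC-HIT | VC [6, 4]
  [12] addr=0x8 blk=2 s=0: L1-HIT | VC [6, 4]
  [13] addr=0x11 blk=4 s=0: VC-HIT | VC [6, 2]
  [14] addr=0xa blk=2 s=0: VC-HIT | VC [6, 4]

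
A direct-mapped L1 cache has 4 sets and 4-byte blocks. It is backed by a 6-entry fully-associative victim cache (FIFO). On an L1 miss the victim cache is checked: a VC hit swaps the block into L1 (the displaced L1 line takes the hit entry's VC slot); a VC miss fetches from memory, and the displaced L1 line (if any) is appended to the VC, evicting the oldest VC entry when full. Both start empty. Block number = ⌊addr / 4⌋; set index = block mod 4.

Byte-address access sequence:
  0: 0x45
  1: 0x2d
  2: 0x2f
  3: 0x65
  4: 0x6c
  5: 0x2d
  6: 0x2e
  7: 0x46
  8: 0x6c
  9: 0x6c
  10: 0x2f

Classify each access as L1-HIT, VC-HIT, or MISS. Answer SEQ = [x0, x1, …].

  [0] addr=0x45 blk=17 s=1: MISS | VC []
  [1] addr=0x2d blk=11 s=3: MISS | VC []
  [2] addr=0x2f blk=11 s=3: L1-HIT | VC []
  [3] addr=0x65 blk=25 s=1: MISS | VC [17]
  [4] addr=0x6c blk=27 s=3: MISS | VC [17, 11]
  [5] addr=0x2d blk=11 s=3: VC-HIT | VC [17, 27]
  [6] addr=0x2e blk=11 s=3: L1-HIT | VC [17, 27]
  [7] addr=0x46 blk=17 s=1: VC-HIT | VC [25, 27]
  [8] addr=0x6c blk=27 s=3: VC-HIT | VC [25, 11]
  [9] addr=0x6c blk=27 s=3: L1-HIT | VC [25, 11]
  [10] addr=0x2f blk=11 s=3: VC-HIT | VC [25, 27]

SEQ = [MISS, MISS, L1-HIT, MISS, MISS, VC-HIT, L1-HIT, VC-HIT, VC-HIT, L1-HIT, VC-HIT]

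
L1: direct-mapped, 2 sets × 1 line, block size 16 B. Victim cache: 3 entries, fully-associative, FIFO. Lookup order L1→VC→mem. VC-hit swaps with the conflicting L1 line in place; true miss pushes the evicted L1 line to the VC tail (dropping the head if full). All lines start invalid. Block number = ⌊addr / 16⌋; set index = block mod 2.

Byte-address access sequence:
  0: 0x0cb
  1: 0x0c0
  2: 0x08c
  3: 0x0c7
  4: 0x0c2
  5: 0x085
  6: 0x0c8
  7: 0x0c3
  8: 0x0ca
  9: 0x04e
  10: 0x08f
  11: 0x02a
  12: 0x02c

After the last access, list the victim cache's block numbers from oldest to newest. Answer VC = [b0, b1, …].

VC = [4, 12, 8]

0: 0xcb (blk 12, set 0) → MISS  vc=[]
1: 0xc0 (blk 12, set 0) → L1-HIT  vc=[]
2: 0x8c (blk 8, set 0) → MISS  vc=[12]
3: 0xc7 (blk 12, set 0) → VC-HIT  vc=[8]
4: 0xc2 (blk 12, set 0) → L1-HIT  vc=[8]
5: 0x85 (blk 8, set 0) → VC-HIT  vc=[12]
6: 0xc8 (blk 12, set 0) → VC-HIT  vc=[8]
7: 0xc3 (blk 12, set 0) → L1-HIT  vc=[8]
8: 0xca (blk 12, set 0) → L1-HIT  vc=[8]
9: 0x4e (blk 4, set 0) → MISS  vc=[8, 12]
10: 0x8f (blk 8, set 0) → VC-HIT  vc=[4, 12]
11: 0x2a (blk 2, set 0) → MISS  vc=[4, 12, 8]
12: 0x2c (blk 2, set 0) → L1-HIT  vc=[4, 12, 8]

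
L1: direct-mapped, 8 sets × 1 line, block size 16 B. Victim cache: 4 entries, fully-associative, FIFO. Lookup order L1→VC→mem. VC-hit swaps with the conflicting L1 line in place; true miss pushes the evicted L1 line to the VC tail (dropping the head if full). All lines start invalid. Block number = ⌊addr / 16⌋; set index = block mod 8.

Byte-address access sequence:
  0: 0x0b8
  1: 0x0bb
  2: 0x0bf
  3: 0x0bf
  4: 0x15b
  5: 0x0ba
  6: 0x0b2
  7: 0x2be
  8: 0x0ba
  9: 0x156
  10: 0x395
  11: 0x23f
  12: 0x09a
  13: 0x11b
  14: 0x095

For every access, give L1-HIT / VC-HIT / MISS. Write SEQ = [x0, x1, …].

#0 0xb8→b11/s3 MISS; vc=[]
#1 0xbb→b11/s3 L1-HIT; vc=[]
#2 0xbf→b11/s3 L1-HIT; vc=[]
#3 0xbf→b11/s3 L1-HIT; vc=[]
#4 0x15b→b21/s5 MISS; vc=[]
#5 0xba→b11/s3 L1-HIT; vc=[]
#6 0xb2→b11/s3 L1-HIT; vc=[]
#7 0x2be→b43/s3 MISS; vc=[11]
#8 0xba→b11/s3 VC-HIT; vc=[43]
#9 0x156→b21/s5 L1-HIT; vc=[43]
#10 0x395→b57/s1 MISS; vc=[43]
#11 0x23f→b35/s3 MISS; vc=[43,11]
#12 0x9a→b9/s1 MISS; vc=[43,11,57]
#13 0x11b→b17/s1 MISS; vc=[43,11,57,9]
#14 0x95→b9/s1 VC-HIT; vc=[43,11,57,17]

SEQ = [MISS, L1-HIT, L1-HIT, L1-HIT, MISS, L1-HIT, L1-HIT, MISS, VC-HIT, L1-HIT, MISS, MISS, MISS, MISS, VC-HIT]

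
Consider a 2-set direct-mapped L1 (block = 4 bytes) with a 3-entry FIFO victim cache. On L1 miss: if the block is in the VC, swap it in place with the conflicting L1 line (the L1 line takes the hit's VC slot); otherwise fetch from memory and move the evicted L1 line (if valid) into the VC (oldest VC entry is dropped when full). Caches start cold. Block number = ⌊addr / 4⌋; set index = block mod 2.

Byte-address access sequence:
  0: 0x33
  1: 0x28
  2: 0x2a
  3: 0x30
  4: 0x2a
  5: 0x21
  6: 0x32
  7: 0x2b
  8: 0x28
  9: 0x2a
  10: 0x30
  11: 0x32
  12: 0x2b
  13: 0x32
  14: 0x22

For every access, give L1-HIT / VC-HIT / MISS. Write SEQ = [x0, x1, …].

SEQ = [MISS, MISS, L1-HIT, VC-HIT, VC-HIT, MISS, VC-HIT, VC-HIT, L1-HIT, L1-HIT, VC-HIT, L1-HIT, VC-HIT, VC-HIT, VC-HIT]

0: 0x33 (blk 12, set 0) → MISS  vc=[]
1: 0x28 (blk 10, set 0) → MISS  vc=[12]
2: 0x2a (blk 10, set 0) → L1-HIT  vc=[12]
3: 0x30 (blk 12, set 0) → VC-HIT  vc=[10]
4: 0x2a (blk 10, set 0) → VC-HIT  vc=[12]
5: 0x21 (blk 8, set 0) → MISS  vc=[12, 10]
6: 0x32 (blk 12, set 0) → VC-HIT  vc=[8, 10]
7: 0x2b (blk 10, set 0) → VC-HIT  vc=[8, 12]
8: 0x28 (blk 10, set 0) → L1-HIT  vc=[8, 12]
9: 0x2a (blk 10, set 0) → L1-HIT  vc=[8, 12]
10: 0x30 (blk 12, set 0) → VC-HIT  vc=[8, 10]
11: 0x32 (blk 12, set 0) → L1-HIT  vc=[8, 10]
12: 0x2b (blk 10, set 0) → VC-HIT  vc=[8, 12]
13: 0x32 (blk 12, set 0) → VC-HIT  vc=[8, 10]
14: 0x22 (blk 8, set 0) → VC-HIT  vc=[12, 10]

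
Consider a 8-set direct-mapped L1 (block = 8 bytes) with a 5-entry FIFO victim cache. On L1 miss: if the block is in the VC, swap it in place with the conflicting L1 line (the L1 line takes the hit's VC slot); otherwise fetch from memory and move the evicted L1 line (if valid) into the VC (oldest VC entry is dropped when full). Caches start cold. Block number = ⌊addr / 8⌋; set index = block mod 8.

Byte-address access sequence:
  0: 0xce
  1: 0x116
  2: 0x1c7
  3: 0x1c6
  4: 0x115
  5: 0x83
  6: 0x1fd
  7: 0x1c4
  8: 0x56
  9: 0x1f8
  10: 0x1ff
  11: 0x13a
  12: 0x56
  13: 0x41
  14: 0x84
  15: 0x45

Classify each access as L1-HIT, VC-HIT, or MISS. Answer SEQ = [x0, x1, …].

  [0] addr=0xce blk=25 s=1: MISS | VC []
  [1] addr=0x116 blk=34 s=2: MISS | VC []
  [2] addr=0x1c7 blk=56 s=0: MISS | VC []
  [3] addr=0x1c6 blk=56 s=0: L1-HIT | VC []
  [4] addr=0x115 blk=34 s=2: L1-HIT | VC []
  [5] addr=0x83 blk=16 s=0: MISS | VC [56]
  [6] addr=0x1fd blk=63 s=7: MISS | VC [56]
  [7] addr=0x1c4 blk=56 s=0: VC-HIT | VC [16]
  [8] addr=0x56 blk=10 s=2: MISS | VC [16, 34]
  [9] addr=0x1f8 blk=63 s=7: L1-HIT | VC [16, 34]
  [10] addr=0x1ff blk=63 s=7: L1-HIT | VC [16, 34]
  [11] addr=0x13a blk=39 s=7: MISS | VC [16, 34, 63]
  [12] addr=0x56 blk=10 s=2: L1-HIT | VC [16, 34, 63]
  [13] addr=0x41 blk=8 s=0: MISS | VC [16, 34, 63, 56]
  [14] addr=0x84 blk=16 s=0: VC-HIT | VC [8, 34, 63, 56]
  [15] addr=0x45 blk=8 s=0: VC-HIT | VC [16, 34, 63, 56]

SEQ = [MISS, MISS, MISS, L1-HIT, L1-HIT, MISS, MISS, VC-HIT, MISS, L1-HIT, L1-HIT, MISS, L1-HIT, MISS, VC-HIT, VC-HIT]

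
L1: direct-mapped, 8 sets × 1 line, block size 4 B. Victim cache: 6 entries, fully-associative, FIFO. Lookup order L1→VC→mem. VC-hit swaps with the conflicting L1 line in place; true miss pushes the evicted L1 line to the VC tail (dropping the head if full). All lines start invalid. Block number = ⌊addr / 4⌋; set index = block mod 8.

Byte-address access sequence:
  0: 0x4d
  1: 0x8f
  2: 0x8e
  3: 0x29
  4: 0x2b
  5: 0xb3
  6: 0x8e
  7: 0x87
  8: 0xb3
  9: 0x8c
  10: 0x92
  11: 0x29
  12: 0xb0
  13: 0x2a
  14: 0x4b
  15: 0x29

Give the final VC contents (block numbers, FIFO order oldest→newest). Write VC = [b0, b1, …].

VC = [19, 36, 18]

#0 0x4d→b19/s3 MISS; vc=[]
#1 0x8f→b35/s3 MISS; vc=[19]
#2 0x8e→b35/s3 L1-HIT; vc=[19]
#3 0x29→b10/s2 MISS; vc=[19]
#4 0x2b→b10/s2 L1-HIT; vc=[19]
#5 0xb3→b44/s4 MISS; vc=[19]
#6 0x8e→b35/s3 L1-HIT; vc=[19]
#7 0x87→b33/s1 MISS; vc=[19]
#8 0xb3→b44/s4 L1-HIT; vc=[19]
#9 0x8c→b35/s3 L1-HIT; vc=[19]
#10 0x92→b36/s4 MISS; vc=[19,44]
#11 0x29→b10/s2 L1-HIT; vc=[19,44]
#12 0xb0→b44/s4 VC-HIT; vc=[19,36]
#13 0x2a→b10/s2 L1-HIT; vc=[19,36]
#14 0x4b→b18/s2 MISS; vc=[19,36,10]
#15 0x29→b10/s2 VC-HIT; vc=[19,36,18]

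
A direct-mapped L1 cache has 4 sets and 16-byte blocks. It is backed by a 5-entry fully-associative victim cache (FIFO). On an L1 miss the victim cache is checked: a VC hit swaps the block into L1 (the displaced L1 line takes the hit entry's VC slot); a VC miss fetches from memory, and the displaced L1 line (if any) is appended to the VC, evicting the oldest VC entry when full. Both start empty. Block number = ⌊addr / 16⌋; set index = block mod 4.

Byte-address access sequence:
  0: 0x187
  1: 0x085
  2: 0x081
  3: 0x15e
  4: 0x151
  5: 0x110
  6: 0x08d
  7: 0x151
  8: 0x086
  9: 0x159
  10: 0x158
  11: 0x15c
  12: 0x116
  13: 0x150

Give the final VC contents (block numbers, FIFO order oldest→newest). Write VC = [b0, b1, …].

VC = [24, 17]

0: 0x187 (blk 24, set 0) → MISS  vc=[]
1: 0x85 (blk 8, set 0) → MISS  vc=[24]
2: 0x81 (blk 8, set 0) → L1-HIT  vc=[24]
3: 0x15e (blk 21, set 1) → MISS  vc=[24]
4: 0x151 (blk 21, set 1) → L1-HIT  vc=[24]
5: 0x110 (blk 17, set 1) → MISS  vc=[24, 21]
6: 0x8d (blk 8, set 0) → L1-HIT  vc=[24, 21]
7: 0x151 (blk 21, set 1) → VC-HIT  vc=[24, 17]
8: 0x86 (blk 8, set 0) → L1-HIT  vc=[24, 17]
9: 0x159 (blk 21, set 1) → L1-HIT  vc=[24, 17]
10: 0x158 (blk 21, set 1) → L1-HIT  vc=[24, 17]
11: 0x15c (blk 21, set 1) → L1-HIT  vc=[24, 17]
12: 0x116 (blk 17, set 1) → VC-HIT  vc=[24, 21]
13: 0x150 (blk 21, set 1) → VC-HIT  vc=[24, 17]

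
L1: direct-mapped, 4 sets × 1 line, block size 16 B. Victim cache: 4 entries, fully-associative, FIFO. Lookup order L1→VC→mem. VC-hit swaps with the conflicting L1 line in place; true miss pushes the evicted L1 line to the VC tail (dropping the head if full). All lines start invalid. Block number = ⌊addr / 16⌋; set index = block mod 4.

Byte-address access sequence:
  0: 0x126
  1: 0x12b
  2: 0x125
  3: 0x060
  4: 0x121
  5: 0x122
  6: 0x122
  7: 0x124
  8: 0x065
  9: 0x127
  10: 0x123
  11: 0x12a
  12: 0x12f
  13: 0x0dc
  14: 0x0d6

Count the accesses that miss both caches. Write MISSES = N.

0: 0x126 (blk 18, set 2) → MISS  vc=[]
1: 0x12b (blk 18, set 2) → L1-HIT  vc=[]
2: 0x125 (blk 18, set 2) → L1-HIT  vc=[]
3: 0x60 (blk 6, set 2) → MISS  vc=[18]
4: 0x121 (blk 18, set 2) → VC-HIT  vc=[6]
5: 0x122 (blk 18, set 2) → L1-HIT  vc=[6]
6: 0x122 (blk 18, set 2) → L1-HIT  vc=[6]
7: 0x124 (blk 18, set 2) → L1-HIT  vc=[6]
8: 0x65 (blk 6, set 2) → VC-HIT  vc=[18]
9: 0x127 (blk 18, set 2) → VC-HIT  vc=[6]
10: 0x123 (blk 18, set 2) → L1-HIT  vc=[6]
11: 0x12a (blk 18, set 2) → L1-HIT  vc=[6]
12: 0x12f (blk 18, set 2) → L1-HIT  vc=[6]
13: 0xdc (blk 13, set 1) → MISS  vc=[6]
14: 0xd6 (blk 13, set 1) → L1-HIT  vc=[6]

MISSES = 3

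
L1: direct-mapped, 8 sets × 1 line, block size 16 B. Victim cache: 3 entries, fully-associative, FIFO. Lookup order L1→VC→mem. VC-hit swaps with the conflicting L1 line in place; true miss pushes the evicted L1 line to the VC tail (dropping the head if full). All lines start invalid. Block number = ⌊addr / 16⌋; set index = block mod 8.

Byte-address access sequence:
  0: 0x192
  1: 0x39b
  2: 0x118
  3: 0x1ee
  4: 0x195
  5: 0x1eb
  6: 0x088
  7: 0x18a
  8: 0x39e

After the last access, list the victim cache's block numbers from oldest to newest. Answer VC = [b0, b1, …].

#0 0x192→b25/s1 MISS; vc=[]
#1 0x39b→b57/s1 MISS; vc=[25]
#2 0x118→b17/s1 MISS; vc=[25,57]
#3 0x1ee→b30/s6 MISS; vc=[25,57]
#4 0x195→b25/s1 VC-HIT; vc=[17,57]
#5 0x1eb→b30/s6 L1-HIT; vc=[17,57]
#6 0x88→b8/s0 MISS; vc=[17,57]
#7 0x18a→b24/s0 MISS; vc=[17,57,8]
#8 0x39e→b57/s1 VC-HIT; vc=[17,25,8]

VC = [17, 25, 8]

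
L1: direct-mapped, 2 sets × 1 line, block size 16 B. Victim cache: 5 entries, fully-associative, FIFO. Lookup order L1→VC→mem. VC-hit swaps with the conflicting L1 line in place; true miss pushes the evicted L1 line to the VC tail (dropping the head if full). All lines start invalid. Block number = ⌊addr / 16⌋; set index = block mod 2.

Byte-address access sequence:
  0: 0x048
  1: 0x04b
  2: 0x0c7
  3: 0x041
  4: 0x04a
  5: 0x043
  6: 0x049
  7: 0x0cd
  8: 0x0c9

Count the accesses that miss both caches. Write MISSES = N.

0: 0x48 (blk 4, set 0) → MISS  vc=[]
1: 0x4b (blk 4, set 0) → L1-HIT  vc=[]
2: 0xc7 (blk 12, set 0) → MISS  vc=[4]
3: 0x41 (blk 4, set 0) → VC-HIT  vc=[12]
4: 0x4a (blk 4, set 0) → L1-HIT  vc=[12]
5: 0x43 (blk 4, set 0) → L1-HIT  vc=[12]
6: 0x49 (blk 4, set 0) → L1-HIT  vc=[12]
7: 0xcd (blk 12, set 0) → VC-HIT  vc=[4]
8: 0xc9 (blk 12, set 0) → L1-HIT  vc=[4]

MISSES = 2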